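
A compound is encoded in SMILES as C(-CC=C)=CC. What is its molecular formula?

Heavy atoms from the SMILES: 6 C.
Implicit hydrogens by atom environment:
  3 × C: 1 H each → 3
  2 × C: 2 H each → 4
  1 × C: 3 H
  Total hydrogens = 10.
Molecular formula: C6H10

C6H10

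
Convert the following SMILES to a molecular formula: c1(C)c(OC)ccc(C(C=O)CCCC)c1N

C14H21NO2

Heavy atoms from the SMILES: 14 C, 1 N, 2 O.
Implicit hydrogens by atom environment:
  4 × C (aromatic): no H
  3 × C: 3 H each → 9
  3 × C: 2 H each → 6
  2 × C (aromatic): 1 H each → 2
  2 × C: 1 H each → 2
  2 × O: no H
  1 × N: 2 H
  Total hydrogens = 21.
Molecular formula: C14H21NO2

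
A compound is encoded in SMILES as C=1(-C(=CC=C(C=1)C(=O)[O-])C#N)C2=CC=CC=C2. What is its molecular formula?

C14H8NO2-

Heavy atoms from the SMILES: 14 C, 1 N, 2 O.
Implicit hydrogens by atom environment:
  8 × C (aromatic): 1 H each → 8
  4 × C (aromatic): no H
  2 × C: no H
  1 × N: no H
  1 × O: no H
  1 × O (charge -1): no H
  Total hydrogens = 8.
Net charge -1.
Molecular formula: C14H8NO2-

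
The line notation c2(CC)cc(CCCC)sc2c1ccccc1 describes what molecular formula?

Heavy atoms from the SMILES: 16 C, 1 S.
Implicit hydrogens by atom environment:
  6 × C (aromatic): 1 H each → 6
  4 × C: 2 H each → 8
  4 × C (aromatic): no H
  2 × C: 3 H each → 6
  1 × S (aromatic): no H
  Total hydrogens = 20.
Molecular formula: C16H20S

C16H20S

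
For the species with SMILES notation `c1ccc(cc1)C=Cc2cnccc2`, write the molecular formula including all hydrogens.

C13H11N

Heavy atoms from the SMILES: 13 C, 1 N.
Implicit hydrogens by atom environment:
  9 × C (aromatic): 1 H each → 9
  2 × C: 1 H each → 2
  2 × C (aromatic): no H
  1 × N (aromatic): no H
  Total hydrogens = 11.
Molecular formula: C13H11N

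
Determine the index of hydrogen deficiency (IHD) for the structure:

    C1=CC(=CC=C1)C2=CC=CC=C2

8

Molecular formula from the SMILES: C12H10.
DoU = (2C + 2 + N − H − X)/2 = (2·12 + 2 + 0 − 10 − 0)/2 = 16/2 = 8.
(Structurally: 2 ring(s) + 6 π bond(s) = 8.)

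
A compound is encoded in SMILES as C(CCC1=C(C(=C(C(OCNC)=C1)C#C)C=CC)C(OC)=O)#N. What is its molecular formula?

Heavy atoms from the SMILES: 18 C, 2 N, 3 O.
Implicit hydrogens by atom environment:
  5 × C (aromatic): no H
  3 × C: 3 H each → 9
  3 × C: 2 H each → 6
  3 × C: 1 H each → 3
  3 × C: no H
  3 × O: no H
  1 × C (aromatic): 1 H
  1 × N: 1 H
  1 × N: no H
  Total hydrogens = 20.
Molecular formula: C18H20N2O3

C18H20N2O3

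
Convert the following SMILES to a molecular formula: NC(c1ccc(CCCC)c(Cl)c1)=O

C11H14ClNO

Heavy atoms from the SMILES: 11 C, 1 Cl, 1 N, 1 O.
Implicit hydrogens by atom environment:
  3 × C: 2 H each → 6
  3 × C (aromatic): 1 H each → 3
  3 × C (aromatic): no H
  1 × C: 3 H
  1 × C: no H
  1 × Cl: no H
  1 × N: 2 H
  1 × O: no H
  Total hydrogens = 14.
Molecular formula: C11H14ClNO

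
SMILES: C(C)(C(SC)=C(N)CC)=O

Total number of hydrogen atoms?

Hydrogens are implicit in SMILES; fill each atom to its normal valence:
  3 × C: 3 H each → 9
  3 × C: no H
  1 × C: 2 H
  1 × N: 2 H
  1 × O: no H
  1 × S: no H
  Total hydrogens = 13.

13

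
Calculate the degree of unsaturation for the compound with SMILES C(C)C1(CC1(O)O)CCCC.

Molecular formula from the SMILES: C9H18O2.
DoU = (2C + 2 + N − H − X)/2 = (2·9 + 2 + 0 − 18 − 0)/2 = 2/2 = 1.
(Structurally: 1 ring(s) + 0 π bond(s) = 1.)

1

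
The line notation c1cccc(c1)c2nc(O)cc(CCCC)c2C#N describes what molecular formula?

C16H16N2O

Heavy atoms from the SMILES: 16 C, 2 N, 1 O.
Implicit hydrogens by atom environment:
  6 × C (aromatic): 1 H each → 6
  5 × C (aromatic): no H
  3 × C: 2 H each → 6
  1 × C: 3 H
  1 × C: no H
  1 × N (aromatic): no H
  1 × N: no H
  1 × O: 1 H
  Total hydrogens = 16.
Molecular formula: C16H16N2O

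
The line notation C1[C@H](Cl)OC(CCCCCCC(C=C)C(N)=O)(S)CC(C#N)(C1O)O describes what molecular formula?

Heavy atoms from the SMILES: 17 C, 1 Cl, 2 N, 4 O, 1 S.
Implicit hydrogens by atom environment:
  9 × C: 2 H each → 18
  4 × C: 1 H each → 4
  4 × C: no H
  2 × O: 1 H each → 2
  2 × O: no H
  1 × Cl: no H
  1 × N: 2 H
  1 × N: no H
  1 × S: 1 H
  Total hydrogens = 27.
Molecular formula: C17H27ClN2O4S

C17H27ClN2O4S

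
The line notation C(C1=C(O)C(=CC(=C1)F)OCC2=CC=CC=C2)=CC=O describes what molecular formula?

C16H13FO3

Heavy atoms from the SMILES: 16 C, 1 F, 3 O.
Implicit hydrogens by atom environment:
  7 × C (aromatic): 1 H each → 7
  5 × C (aromatic): no H
  3 × C: 1 H each → 3
  2 × O: no H
  1 × C: 2 H
  1 × F: no H
  1 × O: 1 H
  Total hydrogens = 13.
Molecular formula: C16H13FO3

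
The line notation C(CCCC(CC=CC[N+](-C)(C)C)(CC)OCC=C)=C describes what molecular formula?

Heavy atoms from the SMILES: 18 C, 1 N, 1 O.
Implicit hydrogens by atom environment:
  9 × C: 2 H each → 18
  4 × C: 3 H each → 12
  4 × C: 1 H each → 4
  1 × C: no H
  1 × N (charge +1): no H
  1 × O: no H
  Total hydrogens = 34.
Net charge +1.
Molecular formula: C18H34NO+

C18H34NO+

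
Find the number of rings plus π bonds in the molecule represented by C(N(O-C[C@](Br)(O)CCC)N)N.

Molecular formula from the SMILES: C6H16BrN3O2.
DoU = (2C + 2 + N − H − X)/2 = (2·6 + 2 + 3 − 16 − 1)/2 = 0/2 = 0.
(Structurally: 0 ring(s) + 0 π bond(s) = 0.)

0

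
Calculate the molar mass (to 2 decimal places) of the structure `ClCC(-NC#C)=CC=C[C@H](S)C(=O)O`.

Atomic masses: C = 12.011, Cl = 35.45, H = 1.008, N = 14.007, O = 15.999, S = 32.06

231.69

Molecular formula: C9H10ClNO2S.
M = 9×12.011 + 1×35.45 + 10×1.008 + 1×14.007 + 2×15.999 + 1×32.06 = 231.69 g/mol.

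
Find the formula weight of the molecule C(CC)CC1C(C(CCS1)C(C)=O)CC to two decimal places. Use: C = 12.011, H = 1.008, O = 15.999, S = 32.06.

Molecular formula: C13H24OS.
M = 13×12.011 + 24×1.008 + 1×15.999 + 1×32.06 = 228.39 g/mol.

228.39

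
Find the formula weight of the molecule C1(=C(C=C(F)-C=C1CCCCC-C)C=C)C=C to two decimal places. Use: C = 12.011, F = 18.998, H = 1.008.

Molecular formula: C16H21F.
M = 16×12.011 + 1×18.998 + 21×1.008 = 232.34 g/mol.

232.34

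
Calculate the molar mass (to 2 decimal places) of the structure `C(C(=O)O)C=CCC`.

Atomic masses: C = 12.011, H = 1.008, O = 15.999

114.14

Molecular formula: C6H10O2.
M = 6×12.011 + 10×1.008 + 2×15.999 = 114.14 g/mol.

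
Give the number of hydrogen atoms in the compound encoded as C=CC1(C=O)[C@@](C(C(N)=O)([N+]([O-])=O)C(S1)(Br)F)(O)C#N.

Hydrogens are implicit in SMILES; fill each atom to its normal valence:
  6 × C: no H
  3 × O: no H
  2 × C: 1 H each → 2
  1 × Br: no H
  1 × C: 2 H
  1 × F: no H
  1 × N: 2 H
  1 × N: no H
  1 × N (charge +1): no H
  1 × O: 1 H
  1 × O (charge -1): no H
  1 × S: no H
  Total hydrogens = 7.

7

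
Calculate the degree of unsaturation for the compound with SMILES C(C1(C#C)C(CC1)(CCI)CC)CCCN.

3

Molecular formula from the SMILES: C14H24IN.
DoU = (2C + 2 + N − H − X)/2 = (2·14 + 2 + 1 − 24 − 1)/2 = 6/2 = 3.
(Structurally: 1 ring(s) + 2 π bond(s) = 3.)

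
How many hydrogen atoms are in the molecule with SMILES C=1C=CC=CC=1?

6

Hydrogens are implicit in SMILES; fill each atom to its normal valence:
  6 × C (aromatic): 1 H each → 6
  Total hydrogens = 6.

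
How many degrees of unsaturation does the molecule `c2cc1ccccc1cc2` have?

Molecular formula from the SMILES: C10H8.
DoU = (2C + 2 + N − H − X)/2 = (2·10 + 2 + 0 − 8 − 0)/2 = 14/2 = 7.
(Structurally: 2 ring(s) + 5 π bond(s) = 7.)

7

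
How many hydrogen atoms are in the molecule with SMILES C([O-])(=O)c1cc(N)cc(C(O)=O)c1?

6

Hydrogens are implicit in SMILES; fill each atom to its normal valence:
  3 × C (aromatic): 1 H each → 3
  3 × C (aromatic): no H
  2 × C: no H
  2 × O: no H
  1 × N: 2 H
  1 × O: 1 H
  1 × O (charge -1): no H
  Total hydrogens = 6.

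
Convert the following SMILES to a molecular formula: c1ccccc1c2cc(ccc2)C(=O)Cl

Heavy atoms from the SMILES: 13 C, 1 Cl, 1 O.
Implicit hydrogens by atom environment:
  9 × C (aromatic): 1 H each → 9
  3 × C (aromatic): no H
  1 × C: no H
  1 × Cl: no H
  1 × O: no H
  Total hydrogens = 9.
Molecular formula: C13H9ClO

C13H9ClO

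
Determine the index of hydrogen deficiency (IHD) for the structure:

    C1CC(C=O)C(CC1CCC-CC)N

Molecular formula from the SMILES: C12H23NO.
DoU = (2C + 2 + N − H − X)/2 = (2·12 + 2 + 1 − 23 − 0)/2 = 4/2 = 2.
(Structurally: 1 ring(s) + 1 π bond(s) = 2.)

2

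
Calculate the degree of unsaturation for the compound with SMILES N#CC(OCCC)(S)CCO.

2

Molecular formula from the SMILES: C7H13NO2S.
DoU = (2C + 2 + N − H − X)/2 = (2·7 + 2 + 1 − 13 − 0)/2 = 4/2 = 2.
(Structurally: 0 ring(s) + 2 π bond(s) = 2.)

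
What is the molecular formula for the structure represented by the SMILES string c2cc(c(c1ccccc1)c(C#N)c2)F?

C13H8FN

Heavy atoms from the SMILES: 13 C, 1 F, 1 N.
Implicit hydrogens by atom environment:
  8 × C (aromatic): 1 H each → 8
  4 × C (aromatic): no H
  1 × C: no H
  1 × F: no H
  1 × N: no H
  Total hydrogens = 8.
Molecular formula: C13H8FN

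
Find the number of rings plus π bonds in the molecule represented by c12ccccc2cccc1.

7

Molecular formula from the SMILES: C10H8.
DoU = (2C + 2 + N − H − X)/2 = (2·10 + 2 + 0 − 8 − 0)/2 = 14/2 = 7.
(Structurally: 2 ring(s) + 5 π bond(s) = 7.)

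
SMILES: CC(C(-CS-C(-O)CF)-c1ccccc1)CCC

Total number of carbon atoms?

15

The symbol for carbon appears 15 times in the SMILES. Lowercase c denotes aromatic carbon and counts toward C.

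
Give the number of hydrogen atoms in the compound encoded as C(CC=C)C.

10

Hydrogens are implicit in SMILES; fill each atom to its normal valence:
  3 × C: 2 H each → 6
  1 × C: 3 H
  1 × C: 1 H
  Total hydrogens = 10.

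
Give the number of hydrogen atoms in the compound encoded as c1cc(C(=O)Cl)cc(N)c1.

6

Hydrogens are implicit in SMILES; fill each atom to its normal valence:
  4 × C (aromatic): 1 H each → 4
  2 × C (aromatic): no H
  1 × C: no H
  1 × Cl: no H
  1 × N: 2 H
  1 × O: no H
  Total hydrogens = 6.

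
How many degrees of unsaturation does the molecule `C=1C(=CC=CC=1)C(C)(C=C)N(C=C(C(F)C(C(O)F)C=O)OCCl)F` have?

Molecular formula from the SMILES: C17H19ClF3NO3.
DoU = (2C + 2 + N − H − X)/2 = (2·17 + 2 + 1 − 19 − 4)/2 = 14/2 = 7.
(Structurally: 1 ring(s) + 6 π bond(s) = 7.)

7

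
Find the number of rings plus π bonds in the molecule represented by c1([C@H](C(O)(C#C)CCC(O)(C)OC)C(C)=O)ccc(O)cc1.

7

Molecular formula from the SMILES: C17H22O5.
DoU = (2C + 2 + N − H − X)/2 = (2·17 + 2 + 0 − 22 − 0)/2 = 14/2 = 7.
(Structurally: 1 ring(s) + 6 π bond(s) = 7.)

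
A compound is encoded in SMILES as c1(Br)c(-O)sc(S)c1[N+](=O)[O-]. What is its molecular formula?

Heavy atoms from the SMILES: 1 Br, 4 C, 1 N, 3 O, 2 S.
Implicit hydrogens by atom environment:
  4 × C (aromatic): no H
  1 × Br: no H
  1 × N (charge +1): no H
  1 × O: 1 H
  1 × O: no H
  1 × O (charge -1): no H
  1 × S: 1 H
  1 × S (aromatic): no H
  Total hydrogens = 2.
Molecular formula: C4H2BrNO3S2

C4H2BrNO3S2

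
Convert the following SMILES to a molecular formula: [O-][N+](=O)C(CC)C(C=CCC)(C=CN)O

C10H18N2O3

Heavy atoms from the SMILES: 10 C, 2 N, 3 O.
Implicit hydrogens by atom environment:
  5 × C: 1 H each → 5
  2 × C: 3 H each → 6
  2 × C: 2 H each → 4
  1 × C: no H
  1 × N: 2 H
  1 × N (charge +1): no H
  1 × O: 1 H
  1 × O: no H
  1 × O (charge -1): no H
  Total hydrogens = 18.
Molecular formula: C10H18N2O3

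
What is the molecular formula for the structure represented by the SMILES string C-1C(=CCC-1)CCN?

Heavy atoms from the SMILES: 7 C, 1 N.
Implicit hydrogens by atom environment:
  5 × C: 2 H each → 10
  1 × C: 1 H
  1 × C: no H
  1 × N: 2 H
  Total hydrogens = 13.
Molecular formula: C7H13N

C7H13N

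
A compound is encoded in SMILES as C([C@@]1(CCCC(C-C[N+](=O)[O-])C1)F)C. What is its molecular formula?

C10H18FNO2

Heavy atoms from the SMILES: 10 C, 1 F, 1 N, 2 O.
Implicit hydrogens by atom environment:
  7 × C: 2 H each → 14
  1 × C: 3 H
  1 × C: 1 H
  1 × C: no H
  1 × F: no H
  1 × N (charge +1): no H
  1 × O: no H
  1 × O (charge -1): no H
  Total hydrogens = 18.
Molecular formula: C10H18FNO2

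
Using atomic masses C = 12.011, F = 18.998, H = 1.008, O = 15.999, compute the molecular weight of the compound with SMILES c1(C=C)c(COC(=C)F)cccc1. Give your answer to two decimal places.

178.21

Molecular formula: C11H11FO.
M = 11×12.011 + 1×18.998 + 11×1.008 + 1×15.999 = 178.21 g/mol.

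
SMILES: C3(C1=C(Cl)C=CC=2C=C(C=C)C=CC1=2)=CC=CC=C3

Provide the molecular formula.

Heavy atoms from the SMILES: 18 C, 1 Cl.
Implicit hydrogens by atom environment:
  10 × C (aromatic): 1 H each → 10
  6 × C (aromatic): no H
  1 × C: 2 H
  1 × C: 1 H
  1 × Cl: no H
  Total hydrogens = 13.
Molecular formula: C18H13Cl

C18H13Cl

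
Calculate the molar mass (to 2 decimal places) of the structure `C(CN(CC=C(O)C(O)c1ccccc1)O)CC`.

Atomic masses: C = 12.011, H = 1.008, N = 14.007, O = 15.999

251.33

Molecular formula: C14H21NO3.
M = 14×12.011 + 21×1.008 + 1×14.007 + 3×15.999 = 251.33 g/mol.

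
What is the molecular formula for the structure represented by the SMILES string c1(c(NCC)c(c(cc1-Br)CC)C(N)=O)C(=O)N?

C12H16BrN3O2

Heavy atoms from the SMILES: 1 Br, 12 C, 3 N, 2 O.
Implicit hydrogens by atom environment:
  5 × C (aromatic): no H
  2 × C: 3 H each → 6
  2 × C: 2 H each → 4
  2 × C: no H
  2 × N: 2 H each → 4
  2 × O: no H
  1 × Br: no H
  1 × C (aromatic): 1 H
  1 × N: 1 H
  Total hydrogens = 16.
Molecular formula: C12H16BrN3O2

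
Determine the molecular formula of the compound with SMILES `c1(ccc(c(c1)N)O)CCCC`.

Heavy atoms from the SMILES: 10 C, 1 N, 1 O.
Implicit hydrogens by atom environment:
  3 × C: 2 H each → 6
  3 × C (aromatic): 1 H each → 3
  3 × C (aromatic): no H
  1 × C: 3 H
  1 × N: 2 H
  1 × O: 1 H
  Total hydrogens = 15.
Molecular formula: C10H15NO

C10H15NO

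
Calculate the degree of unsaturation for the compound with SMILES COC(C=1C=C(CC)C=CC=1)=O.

5

Molecular formula from the SMILES: C10H12O2.
DoU = (2C + 2 + N − H − X)/2 = (2·10 + 2 + 0 − 12 − 0)/2 = 10/2 = 5.
(Structurally: 1 ring(s) + 4 π bond(s) = 5.)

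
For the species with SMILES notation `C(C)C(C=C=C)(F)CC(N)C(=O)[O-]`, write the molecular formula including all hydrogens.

Heavy atoms from the SMILES: 9 C, 1 F, 1 N, 2 O.
Implicit hydrogens by atom environment:
  3 × C: 2 H each → 6
  3 × C: no H
  2 × C: 1 H each → 2
  1 × C: 3 H
  1 × F: no H
  1 × N: 2 H
  1 × O: no H
  1 × O (charge -1): no H
  Total hydrogens = 13.
Net charge -1.
Molecular formula: C9H13FNO2-

C9H13FNO2-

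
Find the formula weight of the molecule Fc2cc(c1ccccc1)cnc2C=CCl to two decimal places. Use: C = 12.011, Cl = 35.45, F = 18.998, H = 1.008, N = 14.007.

233.67

Molecular formula: C13H9ClFN.
M = 13×12.011 + 1×35.45 + 1×18.998 + 9×1.008 + 1×14.007 = 233.67 g/mol.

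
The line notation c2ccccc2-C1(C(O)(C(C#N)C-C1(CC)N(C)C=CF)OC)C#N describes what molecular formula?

C19H22FN3O2

Heavy atoms from the SMILES: 19 C, 1 F, 3 N, 2 O.
Implicit hydrogens by atom environment:
  5 × C (aromatic): 1 H each → 5
  5 × C: no H
  3 × C: 3 H each → 9
  3 × C: 1 H each → 3
  3 × N: no H
  2 × C: 2 H each → 4
  1 × C (aromatic): no H
  1 × F: no H
  1 × O: 1 H
  1 × O: no H
  Total hydrogens = 22.
Molecular formula: C19H22FN3O2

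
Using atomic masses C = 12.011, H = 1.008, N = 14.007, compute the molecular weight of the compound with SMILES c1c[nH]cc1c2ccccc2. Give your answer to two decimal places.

Molecular formula: C10H9N.
M = 10×12.011 + 9×1.008 + 1×14.007 = 143.19 g/mol.

143.19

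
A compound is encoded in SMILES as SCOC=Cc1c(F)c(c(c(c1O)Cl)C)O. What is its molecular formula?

C10H10ClFO3S

Heavy atoms from the SMILES: 10 C, 1 Cl, 1 F, 3 O, 1 S.
Implicit hydrogens by atom environment:
  6 × C (aromatic): no H
  2 × C: 1 H each → 2
  2 × O: 1 H each → 2
  1 × C: 3 H
  1 × C: 2 H
  1 × Cl: no H
  1 × F: no H
  1 × O: no H
  1 × S: 1 H
  Total hydrogens = 10.
Molecular formula: C10H10ClFO3S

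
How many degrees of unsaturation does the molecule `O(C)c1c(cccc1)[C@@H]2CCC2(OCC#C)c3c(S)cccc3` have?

11

Molecular formula from the SMILES: C20H20O2S.
DoU = (2C + 2 + N − H − X)/2 = (2·20 + 2 + 0 − 20 − 0)/2 = 22/2 = 11.
(Structurally: 3 ring(s) + 8 π bond(s) = 11.)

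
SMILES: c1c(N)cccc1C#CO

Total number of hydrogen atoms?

Hydrogens are implicit in SMILES; fill each atom to its normal valence:
  4 × C (aromatic): 1 H each → 4
  2 × C (aromatic): no H
  2 × C: no H
  1 × N: 2 H
  1 × O: 1 H
  Total hydrogens = 7.

7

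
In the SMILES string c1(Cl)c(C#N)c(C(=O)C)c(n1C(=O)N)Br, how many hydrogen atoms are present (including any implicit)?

Hydrogens are implicit in SMILES; fill each atom to its normal valence:
  4 × C (aromatic): no H
  3 × C: no H
  2 × O: no H
  1 × Br: no H
  1 × C: 3 H
  1 × Cl: no H
  1 × N: 2 H
  1 × N (aromatic): no H
  1 × N: no H
  Total hydrogens = 5.

5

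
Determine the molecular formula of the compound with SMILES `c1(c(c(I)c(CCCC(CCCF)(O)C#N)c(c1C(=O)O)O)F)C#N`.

C16H15F2IN2O4

Heavy atoms from the SMILES: 16 C, 2 F, 1 I, 2 N, 4 O.
Implicit hydrogens by atom environment:
  6 × C: 2 H each → 12
  6 × C (aromatic): no H
  4 × C: no H
  3 × O: 1 H each → 3
  2 × F: no H
  2 × N: no H
  1 × I: no H
  1 × O: no H
  Total hydrogens = 15.
Molecular formula: C16H15F2IN2O4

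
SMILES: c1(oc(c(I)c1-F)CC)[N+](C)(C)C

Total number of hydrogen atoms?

14

Hydrogens are implicit in SMILES; fill each atom to its normal valence:
  4 × C: 3 H each → 12
  4 × C (aromatic): no H
  1 × C: 2 H
  1 × F: no H
  1 × I: no H
  1 × N (charge +1): no H
  1 × O (aromatic): no H
  Total hydrogens = 14.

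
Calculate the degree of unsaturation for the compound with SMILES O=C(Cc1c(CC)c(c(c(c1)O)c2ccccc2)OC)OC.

9

Molecular formula from the SMILES: C18H20O4.
DoU = (2C + 2 + N − H − X)/2 = (2·18 + 2 + 0 − 20 − 0)/2 = 18/2 = 9.
(Structurally: 2 ring(s) + 7 π bond(s) = 9.)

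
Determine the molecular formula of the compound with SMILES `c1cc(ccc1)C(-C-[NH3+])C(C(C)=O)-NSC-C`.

C13H21N2OS+

Heavy atoms from the SMILES: 13 C, 2 N, 1 O, 1 S.
Implicit hydrogens by atom environment:
  5 × C (aromatic): 1 H each → 5
  2 × C: 3 H each → 6
  2 × C: 2 H each → 4
  2 × C: 1 H each → 2
  1 × C (aromatic): no H
  1 × C: no H
  1 × N (charge +1): 3 H
  1 × N: 1 H
  1 × O: no H
  1 × S: no H
  Total hydrogens = 21.
Net charge +1.
Molecular formula: C13H21N2OS+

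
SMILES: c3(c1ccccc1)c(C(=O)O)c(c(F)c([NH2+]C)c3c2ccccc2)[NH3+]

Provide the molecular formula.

[C20H19FN2O2]2+

Heavy atoms from the SMILES: 20 C, 1 F, 2 N, 2 O.
Implicit hydrogens by atom environment:
  10 × C (aromatic): 1 H each → 10
  8 × C (aromatic): no H
  1 × C: 3 H
  1 × C: no H
  1 × F: no H
  1 × N (charge +1): 3 H
  1 × N (charge +1): 2 H
  1 × O: 1 H
  1 × O: no H
  Total hydrogens = 19.
Net charge +2.
Molecular formula: [C20H19FN2O2]2+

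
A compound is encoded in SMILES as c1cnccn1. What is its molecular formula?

C4H4N2

Heavy atoms from the SMILES: 4 C, 2 N.
Implicit hydrogens by atom environment:
  4 × C (aromatic): 1 H each → 4
  2 × N (aromatic): no H
  Total hydrogens = 4.
Molecular formula: C4H4N2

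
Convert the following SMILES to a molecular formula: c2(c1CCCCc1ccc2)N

C10H13N

Heavy atoms from the SMILES: 10 C, 1 N.
Implicit hydrogens by atom environment:
  4 × C: 2 H each → 8
  3 × C (aromatic): 1 H each → 3
  3 × C (aromatic): no H
  1 × N: 2 H
  Total hydrogens = 13.
Molecular formula: C10H13N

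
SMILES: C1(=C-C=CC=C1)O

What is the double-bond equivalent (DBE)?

Molecular formula from the SMILES: C6H6O.
DoU = (2C + 2 + N − H − X)/2 = (2·6 + 2 + 0 − 6 − 0)/2 = 8/2 = 4.
(Structurally: 1 ring(s) + 3 π bond(s) = 4.)

4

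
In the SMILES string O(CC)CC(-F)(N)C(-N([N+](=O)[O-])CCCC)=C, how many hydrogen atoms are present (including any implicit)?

20

Hydrogens are implicit in SMILES; fill each atom to its normal valence:
  6 × C: 2 H each → 12
  2 × C: 3 H each → 6
  2 × C: no H
  2 × O: no H
  1 × F: no H
  1 × N: 2 H
  1 × N: no H
  1 × N (charge +1): no H
  1 × O (charge -1): no H
  Total hydrogens = 20.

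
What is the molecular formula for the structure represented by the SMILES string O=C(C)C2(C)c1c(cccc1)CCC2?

Heavy atoms from the SMILES: 13 C, 1 O.
Implicit hydrogens by atom environment:
  4 × C (aromatic): 1 H each → 4
  3 × C: 2 H each → 6
  2 × C: 3 H each → 6
  2 × C (aromatic): no H
  2 × C: no H
  1 × O: no H
  Total hydrogens = 16.
Molecular formula: C13H16O

C13H16O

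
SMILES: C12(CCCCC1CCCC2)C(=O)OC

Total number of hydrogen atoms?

20

Hydrogens are implicit in SMILES; fill each atom to its normal valence:
  8 × C: 2 H each → 16
  2 × C: no H
  2 × O: no H
  1 × C: 3 H
  1 × C: 1 H
  Total hydrogens = 20.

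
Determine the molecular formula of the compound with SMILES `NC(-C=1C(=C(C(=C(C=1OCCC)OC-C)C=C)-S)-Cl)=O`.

C14H18ClNO3S

Heavy atoms from the SMILES: 14 C, 1 Cl, 1 N, 3 O, 1 S.
Implicit hydrogens by atom environment:
  6 × C (aromatic): no H
  4 × C: 2 H each → 8
  3 × O: no H
  2 × C: 3 H each → 6
  1 × C: 1 H
  1 × C: no H
  1 × Cl: no H
  1 × N: 2 H
  1 × S: 1 H
  Total hydrogens = 18.
Molecular formula: C14H18ClNO3S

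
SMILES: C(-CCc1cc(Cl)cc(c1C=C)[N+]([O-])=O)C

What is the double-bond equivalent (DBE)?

6

Molecular formula from the SMILES: C12H14ClNO2.
DoU = (2C + 2 + N − H − X)/2 = (2·12 + 2 + 1 − 14 − 1)/2 = 12/2 = 6.
(Structurally: 1 ring(s) + 5 π bond(s) = 6.)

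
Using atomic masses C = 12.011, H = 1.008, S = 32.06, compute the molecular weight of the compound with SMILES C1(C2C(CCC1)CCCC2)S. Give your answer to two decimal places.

Molecular formula: C10H18S.
M = 10×12.011 + 18×1.008 + 1×32.06 = 170.31 g/mol.

170.31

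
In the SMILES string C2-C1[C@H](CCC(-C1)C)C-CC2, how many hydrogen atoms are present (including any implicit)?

20

Hydrogens are implicit in SMILES; fill each atom to its normal valence:
  7 × C: 2 H each → 14
  3 × C: 1 H each → 3
  1 × C: 3 H
  Total hydrogens = 20.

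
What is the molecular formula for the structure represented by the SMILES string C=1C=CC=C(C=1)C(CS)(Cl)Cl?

C8H8Cl2S

Heavy atoms from the SMILES: 8 C, 2 Cl, 1 S.
Implicit hydrogens by atom environment:
  5 × C (aromatic): 1 H each → 5
  2 × Cl: no H
  1 × C: 2 H
  1 × C: no H
  1 × C (aromatic): no H
  1 × S: 1 H
  Total hydrogens = 8.
Molecular formula: C8H8Cl2S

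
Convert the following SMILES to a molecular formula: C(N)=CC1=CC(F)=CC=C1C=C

C10H10FN

Heavy atoms from the SMILES: 10 C, 1 F, 1 N.
Implicit hydrogens by atom environment:
  3 × C (aromatic): 1 H each → 3
  3 × C: 1 H each → 3
  3 × C (aromatic): no H
  1 × C: 2 H
  1 × F: no H
  1 × N: 2 H
  Total hydrogens = 10.
Molecular formula: C10H10FN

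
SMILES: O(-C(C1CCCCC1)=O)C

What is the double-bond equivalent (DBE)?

2

Molecular formula from the SMILES: C8H14O2.
DoU = (2C + 2 + N − H − X)/2 = (2·8 + 2 + 0 − 14 − 0)/2 = 4/2 = 2.
(Structurally: 1 ring(s) + 1 π bond(s) = 2.)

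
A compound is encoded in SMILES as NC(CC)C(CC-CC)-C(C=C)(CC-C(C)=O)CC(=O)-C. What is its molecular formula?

C18H33NO2

Heavy atoms from the SMILES: 18 C, 1 N, 2 O.
Implicit hydrogens by atom environment:
  8 × C: 2 H each → 16
  4 × C: 3 H each → 12
  3 × C: 1 H each → 3
  3 × C: no H
  2 × O: no H
  1 × N: 2 H
  Total hydrogens = 33.
Molecular formula: C18H33NO2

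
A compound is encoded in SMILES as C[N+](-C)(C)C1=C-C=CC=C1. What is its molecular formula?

Heavy atoms from the SMILES: 9 C, 1 N.
Implicit hydrogens by atom environment:
  5 × C (aromatic): 1 H each → 5
  3 × C: 3 H each → 9
  1 × C (aromatic): no H
  1 × N (charge +1): no H
  Total hydrogens = 14.
Net charge +1.
Molecular formula: C9H14N+

C9H14N+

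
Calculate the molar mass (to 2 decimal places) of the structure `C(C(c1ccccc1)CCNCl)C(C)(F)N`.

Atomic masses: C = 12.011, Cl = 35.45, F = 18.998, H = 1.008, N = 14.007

244.74

Molecular formula: C12H18ClFN2.
M = 12×12.011 + 1×35.45 + 1×18.998 + 18×1.008 + 2×14.007 = 244.74 g/mol.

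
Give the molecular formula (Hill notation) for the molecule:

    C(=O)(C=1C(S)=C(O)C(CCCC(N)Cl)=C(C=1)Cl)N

Heavy atoms from the SMILES: 11 C, 2 Cl, 2 N, 2 O, 1 S.
Implicit hydrogens by atom environment:
  5 × C (aromatic): no H
  3 × C: 2 H each → 6
  2 × Cl: no H
  2 × N: 2 H each → 4
  1 × C (aromatic): 1 H
  1 × C: 1 H
  1 × C: no H
  1 × O: 1 H
  1 × O: no H
  1 × S: 1 H
  Total hydrogens = 14.
Molecular formula: C11H14Cl2N2O2S

C11H14Cl2N2O2S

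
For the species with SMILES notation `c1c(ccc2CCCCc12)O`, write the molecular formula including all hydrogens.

C10H12O

Heavy atoms from the SMILES: 10 C, 1 O.
Implicit hydrogens by atom environment:
  4 × C: 2 H each → 8
  3 × C (aromatic): 1 H each → 3
  3 × C (aromatic): no H
  1 × O: 1 H
  Total hydrogens = 12.
Molecular formula: C10H12O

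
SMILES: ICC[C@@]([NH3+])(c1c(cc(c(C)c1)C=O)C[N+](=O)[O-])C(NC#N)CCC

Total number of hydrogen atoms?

24

Hydrogens are implicit in SMILES; fill each atom to its normal valence:
  5 × C: 2 H each → 10
  4 × C (aromatic): no H
  2 × C: 3 H each → 6
  2 × C (aromatic): 1 H each → 2
  2 × C: 1 H each → 2
  2 × C: no H
  2 × O: no H
  1 × I: no H
  1 × N (charge +1): 3 H
  1 × N: 1 H
  1 × N (charge +1): no H
  1 × N: no H
  1 × O (charge -1): no H
  Total hydrogens = 24.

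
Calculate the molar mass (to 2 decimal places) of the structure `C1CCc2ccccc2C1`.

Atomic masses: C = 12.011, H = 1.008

132.21

Molecular formula: C10H12.
M = 10×12.011 + 12×1.008 = 132.21 g/mol.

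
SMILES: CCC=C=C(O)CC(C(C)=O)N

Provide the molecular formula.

Heavy atoms from the SMILES: 9 C, 1 N, 2 O.
Implicit hydrogens by atom environment:
  3 × C: no H
  2 × C: 3 H each → 6
  2 × C: 2 H each → 4
  2 × C: 1 H each → 2
  1 × N: 2 H
  1 × O: 1 H
  1 × O: no H
  Total hydrogens = 15.
Molecular formula: C9H15NO2

C9H15NO2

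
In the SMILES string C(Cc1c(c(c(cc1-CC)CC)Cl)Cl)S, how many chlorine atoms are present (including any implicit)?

The symbol for chlorine appears 2 times in the SMILES.

2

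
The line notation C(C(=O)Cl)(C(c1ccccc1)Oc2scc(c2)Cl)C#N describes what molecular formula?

C14H9Cl2NO2S

Heavy atoms from the SMILES: 14 C, 2 Cl, 1 N, 2 O, 1 S.
Implicit hydrogens by atom environment:
  7 × C (aromatic): 1 H each → 7
  3 × C (aromatic): no H
  2 × C: 1 H each → 2
  2 × C: no H
  2 × Cl: no H
  2 × O: no H
  1 × N: no H
  1 × S (aromatic): no H
  Total hydrogens = 9.
Molecular formula: C14H9Cl2NO2S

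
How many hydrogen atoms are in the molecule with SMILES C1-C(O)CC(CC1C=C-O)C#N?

Hydrogens are implicit in SMILES; fill each atom to its normal valence:
  5 × C: 1 H each → 5
  3 × C: 2 H each → 6
  2 × O: 1 H each → 2
  1 × C: no H
  1 × N: no H
  Total hydrogens = 13.

13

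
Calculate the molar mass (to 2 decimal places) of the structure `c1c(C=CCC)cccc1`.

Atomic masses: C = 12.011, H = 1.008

Molecular formula: C10H12.
M = 10×12.011 + 12×1.008 = 132.21 g/mol.

132.21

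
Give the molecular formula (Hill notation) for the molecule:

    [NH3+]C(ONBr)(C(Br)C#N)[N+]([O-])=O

Heavy atoms from the SMILES: 2 Br, 3 C, 4 N, 3 O.
Implicit hydrogens by atom environment:
  2 × Br: no H
  2 × C: no H
  2 × O: no H
  1 × C: 1 H
  1 × N (charge +1): 3 H
  1 × N: 1 H
  1 × N (charge +1): no H
  1 × N: no H
  1 × O (charge -1): no H
  Total hydrogens = 5.
Net charge +1.
Molecular formula: C3H5Br2N4O3+

C3H5Br2N4O3+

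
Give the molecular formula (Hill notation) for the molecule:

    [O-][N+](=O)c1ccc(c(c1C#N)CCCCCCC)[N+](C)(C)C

C17H26N3O2+

Heavy atoms from the SMILES: 17 C, 3 N, 2 O.
Implicit hydrogens by atom environment:
  6 × C: 2 H each → 12
  4 × C: 3 H each → 12
  4 × C (aromatic): no H
  2 × C (aromatic): 1 H each → 2
  2 × N (charge +1): no H
  1 × C: no H
  1 × N: no H
  1 × O: no H
  1 × O (charge -1): no H
  Total hydrogens = 26.
Net charge +1.
Molecular formula: C17H26N3O2+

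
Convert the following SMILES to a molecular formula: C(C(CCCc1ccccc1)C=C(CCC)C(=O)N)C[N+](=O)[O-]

Heavy atoms from the SMILES: 18 C, 2 N, 3 O.
Implicit hydrogens by atom environment:
  7 × C: 2 H each → 14
  5 × C (aromatic): 1 H each → 5
  2 × C: 1 H each → 2
  2 × C: no H
  2 × O: no H
  1 × C: 3 H
  1 × C (aromatic): no H
  1 × N: 2 H
  1 × N (charge +1): no H
  1 × O (charge -1): no H
  Total hydrogens = 26.
Molecular formula: C18H26N2O3

C18H26N2O3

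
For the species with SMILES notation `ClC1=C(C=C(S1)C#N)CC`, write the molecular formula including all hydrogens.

C7H6ClNS

Heavy atoms from the SMILES: 7 C, 1 Cl, 1 N, 1 S.
Implicit hydrogens by atom environment:
  3 × C (aromatic): no H
  1 × C: 3 H
  1 × C: 2 H
  1 × C (aromatic): 1 H
  1 × C: no H
  1 × Cl: no H
  1 × N: no H
  1 × S (aromatic): no H
  Total hydrogens = 6.
Molecular formula: C7H6ClNS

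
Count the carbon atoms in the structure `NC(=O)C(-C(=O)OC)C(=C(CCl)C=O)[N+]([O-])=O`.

8

The symbol for carbon appears 8 times in the SMILES. (Cl is a single chlorine, not C + l.)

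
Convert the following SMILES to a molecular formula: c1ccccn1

C5H5N

Heavy atoms from the SMILES: 5 C, 1 N.
Implicit hydrogens by atom environment:
  5 × C (aromatic): 1 H each → 5
  1 × N (aromatic): no H
  Total hydrogens = 5.
Molecular formula: C5H5N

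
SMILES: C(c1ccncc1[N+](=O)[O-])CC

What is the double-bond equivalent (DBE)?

Molecular formula from the SMILES: C8H10N2O2.
DoU = (2C + 2 + N − H − X)/2 = (2·8 + 2 + 2 − 10 − 0)/2 = 10/2 = 5.
(Structurally: 1 ring(s) + 4 π bond(s) = 5.)

5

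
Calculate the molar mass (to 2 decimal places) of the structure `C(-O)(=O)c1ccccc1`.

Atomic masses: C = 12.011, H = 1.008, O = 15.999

Molecular formula: C7H6O2.
M = 7×12.011 + 6×1.008 + 2×15.999 = 122.12 g/mol.

122.12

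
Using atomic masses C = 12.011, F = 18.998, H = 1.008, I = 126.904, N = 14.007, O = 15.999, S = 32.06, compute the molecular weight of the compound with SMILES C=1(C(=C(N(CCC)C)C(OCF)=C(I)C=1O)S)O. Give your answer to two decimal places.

Molecular formula: C11H15FINO3S.
M = 11×12.011 + 1×18.998 + 15×1.008 + 1×126.904 + 1×14.007 + 3×15.999 + 1×32.06 = 387.21 g/mol.

387.21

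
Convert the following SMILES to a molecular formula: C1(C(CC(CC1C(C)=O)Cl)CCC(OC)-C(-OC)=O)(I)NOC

C15H25ClINO5

Heavy atoms from the SMILES: 15 C, 1 Cl, 1 I, 1 N, 5 O.
Implicit hydrogens by atom environment:
  5 × O: no H
  4 × C: 3 H each → 12
  4 × C: 2 H each → 8
  4 × C: 1 H each → 4
  3 × C: no H
  1 × Cl: no H
  1 × I: no H
  1 × N: 1 H
  Total hydrogens = 25.
Molecular formula: C15H25ClINO5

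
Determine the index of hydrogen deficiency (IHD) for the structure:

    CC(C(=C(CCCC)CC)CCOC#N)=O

4

Molecular formula from the SMILES: C13H21NO2.
DoU = (2C + 2 + N − H − X)/2 = (2·13 + 2 + 1 − 21 − 0)/2 = 8/2 = 4.
(Structurally: 0 ring(s) + 4 π bond(s) = 4.)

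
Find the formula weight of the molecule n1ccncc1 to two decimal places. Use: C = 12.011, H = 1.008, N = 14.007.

Molecular formula: C4H4N2.
M = 4×12.011 + 4×1.008 + 2×14.007 = 80.09 g/mol.

80.09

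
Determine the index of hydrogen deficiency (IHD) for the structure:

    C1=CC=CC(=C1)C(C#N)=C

Molecular formula from the SMILES: C9H7N.
DoU = (2C + 2 + N − H − X)/2 = (2·9 + 2 + 1 − 7 − 0)/2 = 14/2 = 7.
(Structurally: 1 ring(s) + 6 π bond(s) = 7.)

7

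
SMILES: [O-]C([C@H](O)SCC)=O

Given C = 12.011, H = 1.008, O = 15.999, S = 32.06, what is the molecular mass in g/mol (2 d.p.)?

Molecular formula: C4H7O3S-.
M = 4×12.011 + 7×1.008 + 3×15.999 + 1×32.06 = 135.16 g/mol.

135.16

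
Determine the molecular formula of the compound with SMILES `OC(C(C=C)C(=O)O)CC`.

Heavy atoms from the SMILES: 7 C, 3 O.
Implicit hydrogens by atom environment:
  3 × C: 1 H each → 3
  2 × C: 2 H each → 4
  2 × O: 1 H each → 2
  1 × C: 3 H
  1 × C: no H
  1 × O: no H
  Total hydrogens = 12.
Molecular formula: C7H12O3

C7H12O3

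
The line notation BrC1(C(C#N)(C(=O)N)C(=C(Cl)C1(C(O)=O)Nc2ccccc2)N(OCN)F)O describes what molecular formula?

C15H14BrClFN5O5

Heavy atoms from the SMILES: 1 Br, 15 C, 1 Cl, 1 F, 5 N, 5 O.
Implicit hydrogens by atom environment:
  8 × C: no H
  5 × C (aromatic): 1 H each → 5
  3 × O: no H
  2 × N: 2 H each → 4
  2 × N: no H
  2 × O: 1 H each → 2
  1 × Br: no H
  1 × C: 2 H
  1 × C (aromatic): no H
  1 × Cl: no H
  1 × F: no H
  1 × N: 1 H
  Total hydrogens = 14.
Molecular formula: C15H14BrClFN5O5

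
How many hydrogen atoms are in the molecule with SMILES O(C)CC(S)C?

10

Hydrogens are implicit in SMILES; fill each atom to its normal valence:
  2 × C: 3 H each → 6
  1 × C: 2 H
  1 × C: 1 H
  1 × O: no H
  1 × S: 1 H
  Total hydrogens = 10.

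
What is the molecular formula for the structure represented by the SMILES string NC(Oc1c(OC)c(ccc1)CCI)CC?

C12H18INO2

Heavy atoms from the SMILES: 12 C, 1 I, 1 N, 2 O.
Implicit hydrogens by atom environment:
  3 × C: 2 H each → 6
  3 × C (aromatic): 1 H each → 3
  3 × C (aromatic): no H
  2 × C: 3 H each → 6
  2 × O: no H
  1 × C: 1 H
  1 × I: no H
  1 × N: 2 H
  Total hydrogens = 18.
Molecular formula: C12H18INO2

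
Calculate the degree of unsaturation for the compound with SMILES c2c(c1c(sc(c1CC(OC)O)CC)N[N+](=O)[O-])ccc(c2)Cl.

8

Molecular formula from the SMILES: C15H17ClN2O4S.
DoU = (2C + 2 + N − H − X)/2 = (2·15 + 2 + 2 − 17 − 1)/2 = 16/2 = 8.
(Structurally: 2 ring(s) + 6 π bond(s) = 8.)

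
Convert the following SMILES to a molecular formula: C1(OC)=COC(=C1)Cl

C5H5ClO2

Heavy atoms from the SMILES: 5 C, 1 Cl, 2 O.
Implicit hydrogens by atom environment:
  2 × C (aromatic): 1 H each → 2
  2 × C (aromatic): no H
  1 × C: 3 H
  1 × Cl: no H
  1 × O (aromatic): no H
  1 × O: no H
  Total hydrogens = 5.
Molecular formula: C5H5ClO2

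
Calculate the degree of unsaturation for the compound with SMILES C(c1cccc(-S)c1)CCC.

4

Molecular formula from the SMILES: C10H14S.
DoU = (2C + 2 + N − H − X)/2 = (2·10 + 2 + 0 − 14 − 0)/2 = 8/2 = 4.
(Structurally: 1 ring(s) + 3 π bond(s) = 4.)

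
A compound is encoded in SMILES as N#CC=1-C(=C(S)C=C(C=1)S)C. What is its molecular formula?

Heavy atoms from the SMILES: 8 C, 1 N, 2 S.
Implicit hydrogens by atom environment:
  4 × C (aromatic): no H
  2 × C (aromatic): 1 H each → 2
  2 × S: 1 H each → 2
  1 × C: 3 H
  1 × C: no H
  1 × N: no H
  Total hydrogens = 7.
Molecular formula: C8H7NS2

C8H7NS2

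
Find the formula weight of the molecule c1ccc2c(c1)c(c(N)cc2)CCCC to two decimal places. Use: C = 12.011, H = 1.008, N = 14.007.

199.30

Molecular formula: C14H17N.
M = 14×12.011 + 17×1.008 + 1×14.007 = 199.30 g/mol.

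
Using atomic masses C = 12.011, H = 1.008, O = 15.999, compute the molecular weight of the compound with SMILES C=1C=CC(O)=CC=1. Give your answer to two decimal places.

Molecular formula: C6H6O.
M = 6×12.011 + 6×1.008 + 1×15.999 = 94.11 g/mol.

94.11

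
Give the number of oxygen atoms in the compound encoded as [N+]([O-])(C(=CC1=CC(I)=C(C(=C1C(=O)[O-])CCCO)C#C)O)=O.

The symbol for oxygen appears 6 times in the SMILES.

6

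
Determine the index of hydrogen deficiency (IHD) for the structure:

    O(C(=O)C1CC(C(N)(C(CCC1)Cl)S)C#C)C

4

Molecular formula from the SMILES: C12H18ClNO2S.
DoU = (2C + 2 + N − H − X)/2 = (2·12 + 2 + 1 − 18 − 1)/2 = 8/2 = 4.
(Structurally: 1 ring(s) + 3 π bond(s) = 4.)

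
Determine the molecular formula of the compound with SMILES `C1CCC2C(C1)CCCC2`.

Heavy atoms from the SMILES: 10 C.
Implicit hydrogens by atom environment:
  8 × C: 2 H each → 16
  2 × C: 1 H each → 2
  Total hydrogens = 18.
Molecular formula: C10H18

C10H18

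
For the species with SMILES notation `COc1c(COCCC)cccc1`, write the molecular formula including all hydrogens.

C11H16O2

Heavy atoms from the SMILES: 11 C, 2 O.
Implicit hydrogens by atom environment:
  4 × C (aromatic): 1 H each → 4
  3 × C: 2 H each → 6
  2 × C: 3 H each → 6
  2 × C (aromatic): no H
  2 × O: no H
  Total hydrogens = 16.
Molecular formula: C11H16O2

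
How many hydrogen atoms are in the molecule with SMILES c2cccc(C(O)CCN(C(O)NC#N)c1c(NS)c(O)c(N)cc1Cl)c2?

Hydrogens are implicit in SMILES; fill each atom to its normal valence:
  6 × C (aromatic): 1 H each → 6
  6 × C (aromatic): no H
  3 × O: 1 H each → 3
  2 × C: 2 H each → 4
  2 × C: 1 H each → 2
  2 × N: 1 H each → 2
  2 × N: no H
  1 × C: no H
  1 × Cl: no H
  1 × N: 2 H
  1 × S: 1 H
  Total hydrogens = 20.

20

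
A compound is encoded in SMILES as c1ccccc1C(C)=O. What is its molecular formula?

Heavy atoms from the SMILES: 8 C, 1 O.
Implicit hydrogens by atom environment:
  5 × C (aromatic): 1 H each → 5
  1 × C: 3 H
  1 × C (aromatic): no H
  1 × C: no H
  1 × O: no H
  Total hydrogens = 8.
Molecular formula: C8H8O

C8H8O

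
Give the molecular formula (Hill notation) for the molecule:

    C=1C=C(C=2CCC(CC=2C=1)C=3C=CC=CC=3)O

Heavy atoms from the SMILES: 16 C, 1 O.
Implicit hydrogens by atom environment:
  8 × C (aromatic): 1 H each → 8
  4 × C (aromatic): no H
  3 × C: 2 H each → 6
  1 × C: 1 H
  1 × O: 1 H
  Total hydrogens = 16.
Molecular formula: C16H16O

C16H16O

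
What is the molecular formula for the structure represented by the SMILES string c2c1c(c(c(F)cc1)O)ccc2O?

Heavy atoms from the SMILES: 10 C, 1 F, 2 O.
Implicit hydrogens by atom environment:
  5 × C (aromatic): 1 H each → 5
  5 × C (aromatic): no H
  2 × O: 1 H each → 2
  1 × F: no H
  Total hydrogens = 7.
Molecular formula: C10H7FO2

C10H7FO2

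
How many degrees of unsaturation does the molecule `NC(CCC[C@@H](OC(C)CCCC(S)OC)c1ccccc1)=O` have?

5

Molecular formula from the SMILES: C18H29NO3S.
DoU = (2C + 2 + N − H − X)/2 = (2·18 + 2 + 1 − 29 − 0)/2 = 10/2 = 5.
(Structurally: 1 ring(s) + 4 π bond(s) = 5.)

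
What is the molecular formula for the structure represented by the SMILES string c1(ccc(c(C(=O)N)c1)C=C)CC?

Heavy atoms from the SMILES: 11 C, 1 N, 1 O.
Implicit hydrogens by atom environment:
  3 × C (aromatic): 1 H each → 3
  3 × C (aromatic): no H
  2 × C: 2 H each → 4
  1 × C: 3 H
  1 × C: 1 H
  1 × C: no H
  1 × N: 2 H
  1 × O: no H
  Total hydrogens = 13.
Molecular formula: C11H13NO

C11H13NO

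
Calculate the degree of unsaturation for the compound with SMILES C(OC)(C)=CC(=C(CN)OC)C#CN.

4

Molecular formula from the SMILES: C10H16N2O2.
DoU = (2C + 2 + N − H − X)/2 = (2·10 + 2 + 2 − 16 − 0)/2 = 8/2 = 4.
(Structurally: 0 ring(s) + 4 π bond(s) = 4.)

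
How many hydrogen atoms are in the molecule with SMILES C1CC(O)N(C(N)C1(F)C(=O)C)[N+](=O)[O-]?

Hydrogens are implicit in SMILES; fill each atom to its normal valence:
  2 × C: 2 H each → 4
  2 × C: 1 H each → 2
  2 × C: no H
  2 × O: no H
  1 × C: 3 H
  1 × F: no H
  1 × N: 2 H
  1 × N: no H
  1 × N (charge +1): no H
  1 × O: 1 H
  1 × O (charge -1): no H
  Total hydrogens = 12.

12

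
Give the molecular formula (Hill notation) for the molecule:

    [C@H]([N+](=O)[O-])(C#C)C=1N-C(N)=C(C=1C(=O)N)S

Heavy atoms from the SMILES: 8 C, 4 N, 3 O, 1 S.
Implicit hydrogens by atom environment:
  4 × C (aromatic): no H
  2 × C: 1 H each → 2
  2 × C: no H
  2 × N: 2 H each → 4
  2 × O: no H
  1 × N (aromatic): 1 H
  1 × N (charge +1): no H
  1 × O (charge -1): no H
  1 × S: 1 H
  Total hydrogens = 8.
Molecular formula: C8H8N4O3S

C8H8N4O3S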